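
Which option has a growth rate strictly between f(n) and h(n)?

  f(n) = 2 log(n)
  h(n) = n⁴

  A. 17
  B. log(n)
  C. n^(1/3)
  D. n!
C

We need g(n) with 2 log(n) = o(g(n)) and g(n) = o(n⁴), i.e. O(log n) ≺ g ≺ O(n⁴).
Check each option:
  A. 17 — O(1) does not grow strictly faster than f(n)
  B. log(n) — O(log n) does not grow strictly faster than f(n)
  C. n^(1/3) — O(n^(1/3)) is strictly between O(log n) and O(n⁴) ✓
  D. n! — O(n!) does not grow strictly slower than h(n)

Only option C (n^(1/3)) lies strictly between.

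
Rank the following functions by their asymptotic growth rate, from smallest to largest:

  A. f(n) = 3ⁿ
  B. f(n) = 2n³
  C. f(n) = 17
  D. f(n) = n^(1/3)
C < D < B < A

Comparing growth rates:
C = 17 is O(1)
D = n^(1/3) is O(n^(1/3))
B = 2n³ is O(n³)
A = 3ⁿ is O(3ⁿ)

Therefore, the order from slowest to fastest is: C < D < B < A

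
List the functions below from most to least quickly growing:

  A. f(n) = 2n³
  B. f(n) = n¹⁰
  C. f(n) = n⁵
B > C > A

Comparing growth rates:
B = n¹⁰ is O(n¹⁰)
C = n⁵ is O(n⁵)
A = 2n³ is O(n³)

Therefore, the order from fastest to slowest is: B > C > A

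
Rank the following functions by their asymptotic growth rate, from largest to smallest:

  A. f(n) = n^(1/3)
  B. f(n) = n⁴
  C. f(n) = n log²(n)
B > C > A

Comparing growth rates:
B = n⁴ is O(n⁴)
C = n log²(n) is O(n log² n)
A = n^(1/3) is O(n^(1/3))

Therefore, the order from fastest to slowest is: B > C > A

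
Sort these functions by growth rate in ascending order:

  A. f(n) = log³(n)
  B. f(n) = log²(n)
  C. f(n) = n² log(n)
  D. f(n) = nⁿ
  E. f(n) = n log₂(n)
B < A < E < C < D

Comparing growth rates:
B = log²(n) is O(log² n)
A = log³(n) is O(log³ n)
E = n log₂(n) is O(n log n)
C = n² log(n) is O(n² log n)
D = nⁿ is O(nⁿ)

Therefore, the order from slowest to fastest is: B < A < E < C < D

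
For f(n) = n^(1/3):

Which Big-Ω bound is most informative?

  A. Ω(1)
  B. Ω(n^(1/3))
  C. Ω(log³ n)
B

f(n) = n^(1/3) is Ω(n^(1/3)).
All listed options are valid Big-Ω bounds (lower bounds),
but Ω(n^(1/3)) is the tightest (largest valid bound).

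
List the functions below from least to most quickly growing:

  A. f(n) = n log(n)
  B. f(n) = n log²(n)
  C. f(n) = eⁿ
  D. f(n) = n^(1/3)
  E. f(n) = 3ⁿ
D < A < B < C < E

Comparing growth rates:
D = n^(1/3) is O(n^(1/3))
A = n log(n) is O(n log n)
B = n log²(n) is O(n log² n)
C = eⁿ is O(eⁿ)
E = 3ⁿ is O(3ⁿ)

Therefore, the order from slowest to fastest is: D < A < B < C < E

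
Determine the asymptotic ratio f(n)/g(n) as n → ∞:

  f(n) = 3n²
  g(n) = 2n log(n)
∞

Since 3n² (O(n²)) grows faster than 2n log(n) (O(n log n)),
the ratio f(n)/g(n) → ∞ as n → ∞.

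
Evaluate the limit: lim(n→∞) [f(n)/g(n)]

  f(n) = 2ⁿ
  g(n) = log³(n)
∞

Since 2ⁿ (O(2ⁿ)) grows faster than log³(n) (O(log³ n)),
the ratio f(n)/g(n) → ∞ as n → ∞.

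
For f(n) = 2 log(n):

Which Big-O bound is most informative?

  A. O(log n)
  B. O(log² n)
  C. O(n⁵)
A

f(n) = 2 log(n) is O(log n).
All listed options are valid Big-O bounds (upper bounds),
but O(log n) is the tightest (smallest valid bound).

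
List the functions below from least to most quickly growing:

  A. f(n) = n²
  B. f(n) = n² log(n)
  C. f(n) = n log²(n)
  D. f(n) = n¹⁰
C < A < B < D

Comparing growth rates:
C = n log²(n) is O(n log² n)
A = n² is O(n²)
B = n² log(n) is O(n² log n)
D = n¹⁰ is O(n¹⁰)

Therefore, the order from slowest to fastest is: C < A < B < D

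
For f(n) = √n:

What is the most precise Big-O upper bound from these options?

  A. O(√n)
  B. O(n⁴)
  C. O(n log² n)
A

f(n) = √n is O(√n).
All listed options are valid Big-O bounds (upper bounds),
but O(√n) is the tightest (smallest valid bound).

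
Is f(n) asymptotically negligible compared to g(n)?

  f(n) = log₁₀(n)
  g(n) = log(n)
False

f(n) = log₁₀(n) is O(log n), and g(n) = log(n) is O(log n).
Since they have the same growth rate, f(n) = o(g(n)) is false.
(f = o(g) requires f to grow strictly slower, not equal.)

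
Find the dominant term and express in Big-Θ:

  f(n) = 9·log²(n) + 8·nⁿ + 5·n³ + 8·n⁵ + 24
Θ(nⁿ)

Order the terms by growth rate: 24 ≺ 9·log²(n) ≺ 5·n³ ≺ 8·n⁵ ≺ 8·nⁿ.
The fastest-growing term 8·nⁿ dominates as n → ∞; dropping its constant factor gives Θ(nⁿ).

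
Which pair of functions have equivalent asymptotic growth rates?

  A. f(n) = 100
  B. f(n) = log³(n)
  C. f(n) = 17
A and C

Examining each function:
  A. 100 is O(1)
  B. log³(n) is O(log³ n)
  C. 17 is O(1)

Functions A and C both have the same complexity class.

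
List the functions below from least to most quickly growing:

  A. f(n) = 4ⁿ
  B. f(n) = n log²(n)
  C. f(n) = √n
C < B < A

Comparing growth rates:
C = √n is O(√n)
B = n log²(n) is O(n log² n)
A = 4ⁿ is O(4ⁿ)

Therefore, the order from slowest to fastest is: C < B < A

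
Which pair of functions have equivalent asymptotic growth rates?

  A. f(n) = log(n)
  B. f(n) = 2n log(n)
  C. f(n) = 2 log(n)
A and C

Examining each function:
  A. log(n) is O(log n)
  B. 2n log(n) is O(n log n)
  C. 2 log(n) is O(log n)

Functions A and C both have the same complexity class.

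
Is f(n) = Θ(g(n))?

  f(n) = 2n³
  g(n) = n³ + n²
True

f(n) = 2n³ and g(n) = n³ + n² are both O(n³).
Since they have the same asymptotic growth rate, f(n) = Θ(g(n)) is true.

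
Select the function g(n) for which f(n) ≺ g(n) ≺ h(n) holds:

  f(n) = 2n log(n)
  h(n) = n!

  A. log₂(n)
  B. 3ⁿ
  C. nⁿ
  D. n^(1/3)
B

We need g(n) with 2n log(n) = o(g(n)) and g(n) = o(n!), i.e. O(n log n) ≺ g ≺ O(n!).
Check each option:
  A. log₂(n) — O(log n) does not grow strictly faster than f(n)
  B. 3ⁿ — O(3ⁿ) is strictly between O(n log n) and O(n!) ✓
  C. nⁿ — O(nⁿ) does not grow strictly slower than h(n)
  D. n^(1/3) — O(n^(1/3)) does not grow strictly faster than f(n)

Only option B (3ⁿ) lies strictly between.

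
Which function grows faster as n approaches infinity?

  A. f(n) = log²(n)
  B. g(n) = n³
B

f(n) = log²(n) is O(log² n), while g(n) = n³ is O(n³).
Since O(n³) grows faster than O(log² n), g(n) dominates.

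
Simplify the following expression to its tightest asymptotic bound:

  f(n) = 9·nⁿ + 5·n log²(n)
Θ(nⁿ)

Order the terms by growth rate: 5·n log²(n) ≺ 9·nⁿ.
The fastest-growing term 9·nⁿ dominates as n → ∞; dropping its constant factor gives Θ(nⁿ).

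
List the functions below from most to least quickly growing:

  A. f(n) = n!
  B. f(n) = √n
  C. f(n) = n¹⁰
A > C > B

Comparing growth rates:
A = n! is O(n!)
C = n¹⁰ is O(n¹⁰)
B = √n is O(√n)

Therefore, the order from fastest to slowest is: A > C > B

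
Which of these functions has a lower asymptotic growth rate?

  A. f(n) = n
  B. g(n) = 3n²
A

f(n) = n is O(n), while g(n) = 3n² is O(n²).
Since O(n) grows slower than O(n²), f(n) is dominated.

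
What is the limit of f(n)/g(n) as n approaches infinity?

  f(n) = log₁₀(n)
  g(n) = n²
0

Since log₁₀(n) (O(log n)) grows slower than n² (O(n²)),
the ratio f(n)/g(n) → 0 as n → ∞.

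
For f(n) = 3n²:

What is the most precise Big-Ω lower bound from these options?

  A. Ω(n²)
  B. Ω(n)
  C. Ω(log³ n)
A

f(n) = 3n² is Ω(n²).
All listed options are valid Big-Ω bounds (lower bounds),
but Ω(n²) is the tightest (largest valid bound).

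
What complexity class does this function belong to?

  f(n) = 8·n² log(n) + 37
O(n² log n)

The dominant term in 8·n² log(n) + 37 is 8·n² log(n), which is Θ(n² log n).
Lower-order terms (37) are asymptotically negligible.
Constants are absorbed, so the tightest bound is O(n² log n).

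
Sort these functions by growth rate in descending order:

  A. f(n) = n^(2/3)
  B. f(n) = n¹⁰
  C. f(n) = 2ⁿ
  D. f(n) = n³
C > B > D > A

Comparing growth rates:
C = 2ⁿ is O(2ⁿ)
B = n¹⁰ is O(n¹⁰)
D = n³ is O(n³)
A = n^(2/3) is O(n^(2/3))

Therefore, the order from fastest to slowest is: C > B > D > A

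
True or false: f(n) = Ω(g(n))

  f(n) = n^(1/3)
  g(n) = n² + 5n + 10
False

f(n) = n^(1/3) is O(n^(1/3)), and g(n) = n² + 5n + 10 is O(n²).
Since O(n^(1/3)) grows slower than O(n²), f(n) = Ω(g(n)) is false.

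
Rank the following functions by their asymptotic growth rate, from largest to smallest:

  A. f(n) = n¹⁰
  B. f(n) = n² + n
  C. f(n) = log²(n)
A > B > C

Comparing growth rates:
A = n¹⁰ is O(n¹⁰)
B = n² + n is O(n²)
C = log²(n) is O(log² n)

Therefore, the order from fastest to slowest is: A > B > C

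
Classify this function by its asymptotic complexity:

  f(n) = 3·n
O(n)

The dominant term in 3·n is 3·n, which is Θ(n).
Constants are absorbed, so the tightest bound is O(n).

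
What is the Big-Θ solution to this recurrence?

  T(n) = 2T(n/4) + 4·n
Θ(n)

Master Theorem: a = 2, b = 4, f(n) = 4·n.
Compute the critical exponent d = log₄(2) = 0.500.
Compare f(n) = Θ(n) against n^d:
  k = 1 > d = 0.500, so f(n) = Ω(n^(d+ε)) — Case 3.
  Regularity: a·(n/b)^1/n^1 = a/b^1 = 2/4 < 1 ✓.
  The top-level work dominates: T(n) = Θ(f(n)) = Θ(n).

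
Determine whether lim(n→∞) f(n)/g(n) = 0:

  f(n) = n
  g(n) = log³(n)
False

f(n) = n is O(n), and g(n) = log³(n) is O(log³ n).
Since O(n) grows faster than or equal to O(log³ n), f(n) = o(g(n)) is false.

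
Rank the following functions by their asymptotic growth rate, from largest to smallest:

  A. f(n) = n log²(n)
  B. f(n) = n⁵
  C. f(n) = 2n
B > A > C

Comparing growth rates:
B = n⁵ is O(n⁵)
A = n log²(n) is O(n log² n)
C = 2n is O(n)

Therefore, the order from fastest to slowest is: B > A > C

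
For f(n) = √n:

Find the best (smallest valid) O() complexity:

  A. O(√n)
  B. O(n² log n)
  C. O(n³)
A

f(n) = √n is O(√n).
All listed options are valid Big-O bounds (upper bounds),
but O(√n) is the tightest (smallest valid bound).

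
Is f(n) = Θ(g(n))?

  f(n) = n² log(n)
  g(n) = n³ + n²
False

f(n) = n² log(n) is O(n² log n), and g(n) = n³ + n² is O(n³).
Since they have different growth rates, f(n) = Θ(g(n)) is false.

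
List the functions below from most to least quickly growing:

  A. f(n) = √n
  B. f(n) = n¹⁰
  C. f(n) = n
B > C > A

Comparing growth rates:
B = n¹⁰ is O(n¹⁰)
C = n is O(n)
A = √n is O(√n)

Therefore, the order from fastest to slowest is: B > C > A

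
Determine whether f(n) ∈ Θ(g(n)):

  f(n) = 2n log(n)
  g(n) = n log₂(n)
True

f(n) = 2n log(n) and g(n) = n log₂(n) are both O(n log n).
Since they have the same asymptotic growth rate, f(n) = Θ(g(n)) is true.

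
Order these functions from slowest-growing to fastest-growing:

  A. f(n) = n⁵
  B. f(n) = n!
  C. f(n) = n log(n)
C < A < B

Comparing growth rates:
C = n log(n) is O(n log n)
A = n⁵ is O(n⁵)
B = n! is O(n!)

Therefore, the order from slowest to fastest is: C < A < B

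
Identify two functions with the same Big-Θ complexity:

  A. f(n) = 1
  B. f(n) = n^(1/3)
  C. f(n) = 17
A and C

Examining each function:
  A. 1 is O(1)
  B. n^(1/3) is O(n^(1/3))
  C. 17 is O(1)

Functions A and C both have the same complexity class.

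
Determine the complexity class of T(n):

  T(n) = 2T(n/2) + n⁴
Θ(n⁴)

Master Theorem: a = 2, b = 2, f(n) = n⁴.
Compute the critical exponent d = log₂(2) = 1.
Compare f(n) = Θ(n⁴) against n^d:
  k = 4 > d = 1, so f(n) = Ω(n^(d+ε)) — Case 3.
  Regularity: a·(n/b)^4/n^4 = a/b^4 = 2/16 < 1 ✓.
  The top-level work dominates: T(n) = Θ(f(n)) = Θ(n⁴).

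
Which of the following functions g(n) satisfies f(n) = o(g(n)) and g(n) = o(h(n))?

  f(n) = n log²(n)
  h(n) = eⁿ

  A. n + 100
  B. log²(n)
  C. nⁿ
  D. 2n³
D

We need g(n) with n log²(n) = o(g(n)) and g(n) = o(eⁿ), i.e. O(n log² n) ≺ g ≺ O(eⁿ).
Check each option:
  A. n + 100 — O(n) does not grow strictly faster than f(n)
  B. log²(n) — O(log² n) does not grow strictly faster than f(n)
  C. nⁿ — O(nⁿ) does not grow strictly slower than h(n)
  D. 2n³ — O(n³) is strictly between O(n log² n) and O(eⁿ) ✓

Only option D (2n³) lies strictly between.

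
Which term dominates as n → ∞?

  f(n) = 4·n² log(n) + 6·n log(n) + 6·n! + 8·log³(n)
6·n!

Looking at each term:
  - 4·n² log(n) is O(n² log n)
  - 6·n log(n) is O(n log n)
  - 6·n! is O(n!)
  - 8·log³(n) is O(log³ n)

The term 6·n! (O(n!)) grows fastest and dominates all others.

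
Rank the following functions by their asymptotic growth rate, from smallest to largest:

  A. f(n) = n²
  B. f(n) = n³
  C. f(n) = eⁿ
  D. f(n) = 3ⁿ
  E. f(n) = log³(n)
E < A < B < C < D

Comparing growth rates:
E = log³(n) is O(log³ n)
A = n² is O(n²)
B = n³ is O(n³)
C = eⁿ is O(eⁿ)
D = 3ⁿ is O(3ⁿ)

Therefore, the order from slowest to fastest is: E < A < B < C < D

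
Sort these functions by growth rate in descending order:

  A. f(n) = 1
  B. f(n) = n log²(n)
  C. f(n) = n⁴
C > B > A

Comparing growth rates:
C = n⁴ is O(n⁴)
B = n log²(n) is O(n log² n)
A = 1 is O(1)

Therefore, the order from fastest to slowest is: C > B > A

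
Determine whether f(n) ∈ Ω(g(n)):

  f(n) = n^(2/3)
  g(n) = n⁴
False

f(n) = n^(2/3) is O(n^(2/3)), and g(n) = n⁴ is O(n⁴).
Since O(n^(2/3)) grows slower than O(n⁴), f(n) = Ω(g(n)) is false.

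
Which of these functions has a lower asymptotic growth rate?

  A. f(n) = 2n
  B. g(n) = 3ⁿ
A

f(n) = 2n is O(n), while g(n) = 3ⁿ is O(3ⁿ).
Since O(n) grows slower than O(3ⁿ), f(n) is dominated.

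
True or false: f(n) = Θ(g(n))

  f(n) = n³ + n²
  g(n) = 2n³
True

f(n) = n³ + n² and g(n) = 2n³ are both O(n³).
Since they have the same asymptotic growth rate, f(n) = Θ(g(n)) is true.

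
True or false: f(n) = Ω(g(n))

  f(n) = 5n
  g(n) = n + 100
True

f(n) = 5n and g(n) = n + 100 are both O(n).
Big-Ω permits equal growth rates (f ≥ c·g for some c > 0), so f(n) = Ω(g(n)) is true.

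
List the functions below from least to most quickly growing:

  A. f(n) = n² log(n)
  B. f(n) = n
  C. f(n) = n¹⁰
B < A < C

Comparing growth rates:
B = n is O(n)
A = n² log(n) is O(n² log n)
C = n¹⁰ is O(n¹⁰)

Therefore, the order from slowest to fastest is: B < A < C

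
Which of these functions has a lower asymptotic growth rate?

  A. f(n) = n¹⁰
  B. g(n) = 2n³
B

f(n) = n¹⁰ is O(n¹⁰), while g(n) = 2n³ is O(n³).
Since O(n³) grows slower than O(n¹⁰), g(n) is dominated.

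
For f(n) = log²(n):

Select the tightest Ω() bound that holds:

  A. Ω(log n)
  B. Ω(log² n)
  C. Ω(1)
B

f(n) = log²(n) is Ω(log² n).
All listed options are valid Big-Ω bounds (lower bounds),
but Ω(log² n) is the tightest (largest valid bound).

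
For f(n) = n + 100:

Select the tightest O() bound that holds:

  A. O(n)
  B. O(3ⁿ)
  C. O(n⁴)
A

f(n) = n + 100 is O(n).
All listed options are valid Big-O bounds (upper bounds),
but O(n) is the tightest (smallest valid bound).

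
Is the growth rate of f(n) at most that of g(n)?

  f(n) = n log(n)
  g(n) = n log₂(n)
True

f(n) = n log(n) and g(n) = n log₂(n) are both O(n log n).
Big-O permits equal growth rates (f ≤ c·g for some c), so f(n) = O(g(n)) is true.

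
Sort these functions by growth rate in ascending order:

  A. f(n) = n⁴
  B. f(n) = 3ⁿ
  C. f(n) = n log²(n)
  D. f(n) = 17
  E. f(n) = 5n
D < E < C < A < B

Comparing growth rates:
D = 17 is O(1)
E = 5n is O(n)
C = n log²(n) is O(n log² n)
A = n⁴ is O(n⁴)
B = 3ⁿ is O(3ⁿ)

Therefore, the order from slowest to fastest is: D < E < C < A < B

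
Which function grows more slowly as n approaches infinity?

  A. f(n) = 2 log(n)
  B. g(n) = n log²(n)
A

f(n) = 2 log(n) is O(log n), while g(n) = n log²(n) is O(n log² n).
Since O(log n) grows slower than O(n log² n), f(n) is dominated.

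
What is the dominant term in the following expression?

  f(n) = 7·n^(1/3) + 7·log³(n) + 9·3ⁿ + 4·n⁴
9·3ⁿ

Looking at each term:
  - 7·n^(1/3) is O(n^(1/3))
  - 7·log³(n) is O(log³ n)
  - 9·3ⁿ is O(3ⁿ)
  - 4·n⁴ is O(n⁴)

The term 9·3ⁿ (O(3ⁿ)) grows fastest and dominates all others.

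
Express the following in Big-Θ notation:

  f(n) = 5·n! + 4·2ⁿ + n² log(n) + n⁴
Θ(n!)

Order the terms by growth rate: n² log(n) ≺ n⁴ ≺ 4·2ⁿ ≺ 5·n!.
The fastest-growing term 5·n! dominates as n → ∞; dropping its constant factor gives Θ(n!).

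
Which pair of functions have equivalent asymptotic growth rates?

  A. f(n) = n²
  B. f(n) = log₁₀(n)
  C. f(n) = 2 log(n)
B and C

Examining each function:
  A. n² is O(n²)
  B. log₁₀(n) is O(log n)
  C. 2 log(n) is O(log n)

Functions B and C both have the same complexity class.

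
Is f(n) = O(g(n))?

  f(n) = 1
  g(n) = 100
True

f(n) = 1 and g(n) = 100 are both O(1).
Big-O permits equal growth rates (f ≤ c·g for some c), so f(n) = O(g(n)) is true.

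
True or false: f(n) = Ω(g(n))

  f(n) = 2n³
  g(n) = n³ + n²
True

f(n) = 2n³ and g(n) = n³ + n² are both O(n³).
Big-Ω permits equal growth rates (f ≥ c·g for some c > 0), so f(n) = Ω(g(n)) is true.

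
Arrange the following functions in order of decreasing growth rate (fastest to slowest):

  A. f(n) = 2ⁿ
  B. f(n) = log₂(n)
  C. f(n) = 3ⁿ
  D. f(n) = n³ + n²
C > A > D > B

Comparing growth rates:
C = 3ⁿ is O(3ⁿ)
A = 2ⁿ is O(2ⁿ)
D = n³ + n² is O(n³)
B = log₂(n) is O(log n)

Therefore, the order from fastest to slowest is: C > A > D > B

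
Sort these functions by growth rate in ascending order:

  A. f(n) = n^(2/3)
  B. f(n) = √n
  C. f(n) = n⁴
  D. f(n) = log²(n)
D < B < A < C

Comparing growth rates:
D = log²(n) is O(log² n)
B = √n is O(√n)
A = n^(2/3) is O(n^(2/3))
C = n⁴ is O(n⁴)

Therefore, the order from slowest to fastest is: D < B < A < C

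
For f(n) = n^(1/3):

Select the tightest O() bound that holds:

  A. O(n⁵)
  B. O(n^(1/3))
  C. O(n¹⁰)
B

f(n) = n^(1/3) is O(n^(1/3)).
All listed options are valid Big-O bounds (upper bounds),
but O(n^(1/3)) is the tightest (smallest valid bound).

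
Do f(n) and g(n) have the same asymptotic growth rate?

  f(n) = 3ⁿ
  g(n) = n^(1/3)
False

f(n) = 3ⁿ is O(3ⁿ), and g(n) = n^(1/3) is O(n^(1/3)).
Since they have different growth rates, f(n) = Θ(g(n)) is false.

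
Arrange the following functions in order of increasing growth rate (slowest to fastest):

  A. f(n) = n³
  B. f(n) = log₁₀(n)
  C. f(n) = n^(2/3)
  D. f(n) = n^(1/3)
B < D < C < A

Comparing growth rates:
B = log₁₀(n) is O(log n)
D = n^(1/3) is O(n^(1/3))
C = n^(2/3) is O(n^(2/3))
A = n³ is O(n³)

Therefore, the order from slowest to fastest is: B < D < C < A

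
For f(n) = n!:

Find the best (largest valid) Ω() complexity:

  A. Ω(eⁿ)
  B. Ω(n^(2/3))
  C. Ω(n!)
C

f(n) = n! is Ω(n!).
All listed options are valid Big-Ω bounds (lower bounds),
but Ω(n!) is the tightest (largest valid bound).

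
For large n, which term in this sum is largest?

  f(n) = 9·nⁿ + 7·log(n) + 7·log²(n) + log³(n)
9·nⁿ

Looking at each term:
  - 9·nⁿ is O(nⁿ)
  - 7·log(n) is O(log n)
  - 7·log²(n) is O(log² n)
  - log³(n) is O(log³ n)

The term 9·nⁿ (O(nⁿ)) grows fastest and dominates all others.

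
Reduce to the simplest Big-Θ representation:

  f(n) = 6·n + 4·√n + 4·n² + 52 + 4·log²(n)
Θ(n²)

Order the terms by growth rate: 52 ≺ 4·log²(n) ≺ 4·√n ≺ 6·n ≺ 4·n².
The fastest-growing term 4·n² dominates as n → ∞; dropping its constant factor gives Θ(n²).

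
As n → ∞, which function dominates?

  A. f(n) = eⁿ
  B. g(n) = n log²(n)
A

f(n) = eⁿ is O(eⁿ), while g(n) = n log²(n) is O(n log² n).
Since O(eⁿ) grows faster than O(n log² n), f(n) dominates.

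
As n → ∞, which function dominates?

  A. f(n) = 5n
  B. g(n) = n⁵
B

f(n) = 5n is O(n), while g(n) = n⁵ is O(n⁵).
Since O(n⁵) grows faster than O(n), g(n) dominates.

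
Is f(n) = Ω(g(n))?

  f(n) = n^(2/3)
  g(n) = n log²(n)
False

f(n) = n^(2/3) is O(n^(2/3)), and g(n) = n log²(n) is O(n log² n).
Since O(n^(2/3)) grows slower than O(n log² n), f(n) = Ω(g(n)) is false.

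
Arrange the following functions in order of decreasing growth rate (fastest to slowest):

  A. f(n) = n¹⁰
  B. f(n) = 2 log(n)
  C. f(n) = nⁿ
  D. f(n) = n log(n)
C > A > D > B

Comparing growth rates:
C = nⁿ is O(nⁿ)
A = n¹⁰ is O(n¹⁰)
D = n log(n) is O(n log n)
B = 2 log(n) is O(log n)

Therefore, the order from fastest to slowest is: C > A > D > B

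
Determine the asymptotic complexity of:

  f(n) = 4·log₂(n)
O(log n)

The dominant term in 4·log₂(n) is 4·log₂(n), which is Θ(log n).
Constants are absorbed, so the tightest bound is O(log n).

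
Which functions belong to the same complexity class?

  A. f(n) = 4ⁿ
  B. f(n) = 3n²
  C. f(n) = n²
B and C

Examining each function:
  A. 4ⁿ is O(4ⁿ)
  B. 3n² is O(n²)
  C. n² is O(n²)

Functions B and C both have the same complexity class.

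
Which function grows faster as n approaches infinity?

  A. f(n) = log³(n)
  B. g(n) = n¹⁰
B

f(n) = log³(n) is O(log³ n), while g(n) = n¹⁰ is O(n¹⁰).
Since O(n¹⁰) grows faster than O(log³ n), g(n) dominates.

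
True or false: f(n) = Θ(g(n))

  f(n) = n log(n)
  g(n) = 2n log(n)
True

f(n) = n log(n) and g(n) = 2n log(n) are both O(n log n).
Since they have the same asymptotic growth rate, f(n) = Θ(g(n)) is true.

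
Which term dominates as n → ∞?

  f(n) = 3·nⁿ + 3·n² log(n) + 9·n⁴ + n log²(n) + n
3·nⁿ

Looking at each term:
  - 3·nⁿ is O(nⁿ)
  - 3·n² log(n) is O(n² log n)
  - 9·n⁴ is O(n⁴)
  - n log²(n) is O(n log² n)
  - n is O(n)

The term 3·nⁿ (O(nⁿ)) grows fastest and dominates all others.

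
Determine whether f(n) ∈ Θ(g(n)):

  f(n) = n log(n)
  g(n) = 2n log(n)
True

f(n) = n log(n) and g(n) = 2n log(n) are both O(n log n).
Since they have the same asymptotic growth rate, f(n) = Θ(g(n)) is true.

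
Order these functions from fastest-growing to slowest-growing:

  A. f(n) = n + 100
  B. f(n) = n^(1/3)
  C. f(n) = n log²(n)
C > A > B

Comparing growth rates:
C = n log²(n) is O(n log² n)
A = n + 100 is O(n)
B = n^(1/3) is O(n^(1/3))

Therefore, the order from fastest to slowest is: C > A > B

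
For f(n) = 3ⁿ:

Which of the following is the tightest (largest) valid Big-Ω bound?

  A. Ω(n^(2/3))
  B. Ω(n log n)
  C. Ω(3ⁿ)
C

f(n) = 3ⁿ is Ω(3ⁿ).
All listed options are valid Big-Ω bounds (lower bounds),
but Ω(3ⁿ) is the tightest (largest valid bound).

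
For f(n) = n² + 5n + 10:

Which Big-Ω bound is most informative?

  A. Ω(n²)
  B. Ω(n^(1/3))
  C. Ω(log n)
A

f(n) = n² + 5n + 10 is Ω(n²).
All listed options are valid Big-Ω bounds (lower bounds),
but Ω(n²) is the tightest (largest valid bound).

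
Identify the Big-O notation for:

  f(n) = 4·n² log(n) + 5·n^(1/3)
O(n² log n)

The dominant term in 4·n² log(n) + 5·n^(1/3) is 4·n² log(n), which is Θ(n² log n).
Lower-order terms (5·n^(1/3)) are asymptotically negligible.
Constants are absorbed, so the tightest bound is O(n² log n).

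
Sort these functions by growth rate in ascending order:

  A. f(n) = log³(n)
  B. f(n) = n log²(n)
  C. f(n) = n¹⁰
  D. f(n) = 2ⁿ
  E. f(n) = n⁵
A < B < E < C < D

Comparing growth rates:
A = log³(n) is O(log³ n)
B = n log²(n) is O(n log² n)
E = n⁵ is O(n⁵)
C = n¹⁰ is O(n¹⁰)
D = 2ⁿ is O(2ⁿ)

Therefore, the order from slowest to fastest is: A < B < E < C < D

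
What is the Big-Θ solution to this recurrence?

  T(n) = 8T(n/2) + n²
Θ(n³)

Master Theorem: a = 8, b = 2, f(n) = n².
Compute the critical exponent d = log₂(8) = 3.
Compare f(n) = Θ(n²) against n^d:
  k = 2 < d = 3, so f(n) = O(n^(d-ε)) — Case 1.
  The recursion cost dominates: T(n) = Θ(n^d) = Θ(n³).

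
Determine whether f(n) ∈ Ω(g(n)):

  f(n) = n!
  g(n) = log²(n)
True

f(n) = n! is O(n!), and g(n) = log²(n) is O(log² n).
Since O(n!) grows at least as fast as O(log² n), f(n) = Ω(g(n)) is true.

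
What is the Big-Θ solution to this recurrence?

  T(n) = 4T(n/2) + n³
Θ(n³)

Master Theorem: a = 4, b = 2, f(n) = n³.
Compute the critical exponent d = log₂(4) = 2.
Compare f(n) = Θ(n³) against n^d:
  k = 3 > d = 2, so f(n) = Ω(n^(d+ε)) — Case 3.
  Regularity: a·(n/b)^3/n^3 = a/b^3 = 4/8 < 1 ✓.
  The top-level work dominates: T(n) = Θ(f(n)) = Θ(n³).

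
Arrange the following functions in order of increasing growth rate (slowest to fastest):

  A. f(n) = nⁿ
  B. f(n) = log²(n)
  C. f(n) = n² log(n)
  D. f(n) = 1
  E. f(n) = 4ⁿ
D < B < C < E < A

Comparing growth rates:
D = 1 is O(1)
B = log²(n) is O(log² n)
C = n² log(n) is O(n² log n)
E = 4ⁿ is O(4ⁿ)
A = nⁿ is O(nⁿ)

Therefore, the order from slowest to fastest is: D < B < C < E < A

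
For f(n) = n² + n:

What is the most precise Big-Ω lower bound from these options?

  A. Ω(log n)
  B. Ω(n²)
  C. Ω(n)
B

f(n) = n² + n is Ω(n²).
All listed options are valid Big-Ω bounds (lower bounds),
but Ω(n²) is the tightest (largest valid bound).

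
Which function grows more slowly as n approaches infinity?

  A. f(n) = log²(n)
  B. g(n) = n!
A

f(n) = log²(n) is O(log² n), while g(n) = n! is O(n!).
Since O(log² n) grows slower than O(n!), f(n) is dominated.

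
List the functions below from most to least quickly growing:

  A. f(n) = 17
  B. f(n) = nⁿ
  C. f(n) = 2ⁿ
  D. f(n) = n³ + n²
B > C > D > A

Comparing growth rates:
B = nⁿ is O(nⁿ)
C = 2ⁿ is O(2ⁿ)
D = n³ + n² is O(n³)
A = 17 is O(1)

Therefore, the order from fastest to slowest is: B > C > D > A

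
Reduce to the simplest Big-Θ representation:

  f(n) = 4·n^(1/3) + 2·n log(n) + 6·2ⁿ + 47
Θ(2ⁿ)

Order the terms by growth rate: 47 ≺ 4·n^(1/3) ≺ 2·n log(n) ≺ 6·2ⁿ.
The fastest-growing term 6·2ⁿ dominates as n → ∞; dropping its constant factor gives Θ(2ⁿ).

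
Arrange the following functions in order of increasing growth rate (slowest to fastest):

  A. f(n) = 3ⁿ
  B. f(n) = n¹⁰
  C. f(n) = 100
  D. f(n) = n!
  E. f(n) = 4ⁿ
C < B < A < E < D

Comparing growth rates:
C = 100 is O(1)
B = n¹⁰ is O(n¹⁰)
A = 3ⁿ is O(3ⁿ)
E = 4ⁿ is O(4ⁿ)
D = n! is O(n!)

Therefore, the order from slowest to fastest is: C < B < A < E < D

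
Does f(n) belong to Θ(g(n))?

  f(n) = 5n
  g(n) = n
True

f(n) = 5n and g(n) = n are both O(n).
Since they have the same asymptotic growth rate, f(n) = Θ(g(n)) is true.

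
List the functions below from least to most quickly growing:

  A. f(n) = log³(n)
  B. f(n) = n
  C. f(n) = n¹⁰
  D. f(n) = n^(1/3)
A < D < B < C

Comparing growth rates:
A = log³(n) is O(log³ n)
D = n^(1/3) is O(n^(1/3))
B = n is O(n)
C = n¹⁰ is O(n¹⁰)

Therefore, the order from slowest to fastest is: A < D < B < C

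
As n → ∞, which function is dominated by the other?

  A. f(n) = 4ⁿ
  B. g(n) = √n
B

f(n) = 4ⁿ is O(4ⁿ), while g(n) = √n is O(√n).
Since O(√n) grows slower than O(4ⁿ), g(n) is dominated.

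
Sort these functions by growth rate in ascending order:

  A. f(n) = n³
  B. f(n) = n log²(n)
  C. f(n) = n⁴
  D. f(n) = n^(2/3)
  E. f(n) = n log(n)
D < E < B < A < C

Comparing growth rates:
D = n^(2/3) is O(n^(2/3))
E = n log(n) is O(n log n)
B = n log²(n) is O(n log² n)
A = n³ is O(n³)
C = n⁴ is O(n⁴)

Therefore, the order from slowest to fastest is: D < E < B < A < C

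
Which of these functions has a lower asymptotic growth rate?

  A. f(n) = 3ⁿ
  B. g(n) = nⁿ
A

f(n) = 3ⁿ is O(3ⁿ), while g(n) = nⁿ is O(nⁿ).
Since O(3ⁿ) grows slower than O(nⁿ), f(n) is dominated.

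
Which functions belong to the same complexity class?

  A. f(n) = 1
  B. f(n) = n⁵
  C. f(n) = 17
A and C

Examining each function:
  A. 1 is O(1)
  B. n⁵ is O(n⁵)
  C. 17 is O(1)

Functions A and C both have the same complexity class.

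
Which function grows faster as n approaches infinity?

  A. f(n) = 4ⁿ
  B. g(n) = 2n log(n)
A

f(n) = 4ⁿ is O(4ⁿ), while g(n) = 2n log(n) is O(n log n).
Since O(4ⁿ) grows faster than O(n log n), f(n) dominates.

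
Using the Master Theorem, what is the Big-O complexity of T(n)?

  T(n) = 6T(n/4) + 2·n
Θ(n^log₄(6))

Master Theorem: a = 6, b = 4, f(n) = 2·n.
Compute the critical exponent d = log₄(6) = 1.292.
Compare f(n) = Θ(n) against n^d:
  k = 1 < d = 1.292, so f(n) = O(n^(d-ε)) — Case 1.
  The recursion cost dominates: T(n) = Θ(n^d) = Θ(n^log₄(6)).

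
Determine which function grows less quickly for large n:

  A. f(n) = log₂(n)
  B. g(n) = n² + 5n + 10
A

f(n) = log₂(n) is O(log n), while g(n) = n² + 5n + 10 is O(n²).
Since O(log n) grows slower than O(n²), f(n) is dominated.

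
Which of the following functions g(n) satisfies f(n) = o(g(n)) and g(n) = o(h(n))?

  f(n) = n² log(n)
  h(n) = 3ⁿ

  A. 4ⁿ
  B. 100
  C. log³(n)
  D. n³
D

We need g(n) with n² log(n) = o(g(n)) and g(n) = o(3ⁿ), i.e. O(n² log n) ≺ g ≺ O(3ⁿ).
Check each option:
  A. 4ⁿ — O(4ⁿ) does not grow strictly slower than h(n)
  B. 100 — O(1) does not grow strictly faster than f(n)
  C. log³(n) — O(log³ n) does not grow strictly faster than f(n)
  D. n³ — O(n³) is strictly between O(n² log n) and O(3ⁿ) ✓

Only option D (n³) lies strictly between.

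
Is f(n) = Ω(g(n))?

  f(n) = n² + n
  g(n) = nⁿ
False

f(n) = n² + n is O(n²), and g(n) = nⁿ is O(nⁿ).
Since O(n²) grows slower than O(nⁿ), f(n) = Ω(g(n)) is false.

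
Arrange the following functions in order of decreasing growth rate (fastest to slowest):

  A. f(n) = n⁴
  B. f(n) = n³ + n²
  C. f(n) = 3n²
A > B > C

Comparing growth rates:
A = n⁴ is O(n⁴)
B = n³ + n² is O(n³)
C = 3n² is O(n²)

Therefore, the order from fastest to slowest is: A > B > C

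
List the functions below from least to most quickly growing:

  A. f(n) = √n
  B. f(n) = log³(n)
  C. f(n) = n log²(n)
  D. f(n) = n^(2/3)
B < A < D < C

Comparing growth rates:
B = log³(n) is O(log³ n)
A = √n is O(√n)
D = n^(2/3) is O(n^(2/3))
C = n log²(n) is O(n log² n)

Therefore, the order from slowest to fastest is: B < A < D < C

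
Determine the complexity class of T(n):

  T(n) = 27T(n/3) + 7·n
Θ(n³)

Master Theorem: a = 27, b = 3, f(n) = 7·n.
Compute the critical exponent d = log₃(27) = 3.
Compare f(n) = Θ(n) against n^d:
  k = 1 < d = 3, so f(n) = O(n^(d-ε)) — Case 1.
  The recursion cost dominates: T(n) = Θ(n^d) = Θ(n³).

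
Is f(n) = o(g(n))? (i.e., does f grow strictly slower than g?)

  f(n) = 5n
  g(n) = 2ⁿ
True

f(n) = 5n is O(n), and g(n) = 2ⁿ is O(2ⁿ).
Since O(n) grows strictly slower than O(2ⁿ), f(n) = o(g(n)) is true.
This means lim(n→∞) f(n)/g(n) = 0.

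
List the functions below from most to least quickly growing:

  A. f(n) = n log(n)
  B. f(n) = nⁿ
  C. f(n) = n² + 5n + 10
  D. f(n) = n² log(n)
B > D > C > A

Comparing growth rates:
B = nⁿ is O(nⁿ)
D = n² log(n) is O(n² log n)
C = n² + 5n + 10 is O(n²)
A = n log(n) is O(n log n)

Therefore, the order from fastest to slowest is: B > D > C > A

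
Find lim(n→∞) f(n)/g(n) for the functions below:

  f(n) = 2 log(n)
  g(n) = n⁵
0

Since 2 log(n) (O(log n)) grows slower than n⁵ (O(n⁵)),
the ratio f(n)/g(n) → 0 as n → ∞.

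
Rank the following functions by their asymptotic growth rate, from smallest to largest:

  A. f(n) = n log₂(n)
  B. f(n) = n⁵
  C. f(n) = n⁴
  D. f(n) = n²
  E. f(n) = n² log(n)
A < D < E < C < B

Comparing growth rates:
A = n log₂(n) is O(n log n)
D = n² is O(n²)
E = n² log(n) is O(n² log n)
C = n⁴ is O(n⁴)
B = n⁵ is O(n⁵)

Therefore, the order from slowest to fastest is: A < D < E < C < B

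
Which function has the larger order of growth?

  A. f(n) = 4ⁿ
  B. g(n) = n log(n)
A

f(n) = 4ⁿ is O(4ⁿ), while g(n) = n log(n) is O(n log n).
Since O(4ⁿ) grows faster than O(n log n), f(n) dominates.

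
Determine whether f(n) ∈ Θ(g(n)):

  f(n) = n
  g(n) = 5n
True

f(n) = n and g(n) = 5n are both O(n).
Since they have the same asymptotic growth rate, f(n) = Θ(g(n)) is true.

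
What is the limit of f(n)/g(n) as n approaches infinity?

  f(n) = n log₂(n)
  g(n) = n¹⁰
0

Since n log₂(n) (O(n log n)) grows slower than n¹⁰ (O(n¹⁰)),
the ratio f(n)/g(n) → 0 as n → ∞.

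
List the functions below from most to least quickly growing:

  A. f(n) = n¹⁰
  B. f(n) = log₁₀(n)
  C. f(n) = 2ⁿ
C > A > B

Comparing growth rates:
C = 2ⁿ is O(2ⁿ)
A = n¹⁰ is O(n¹⁰)
B = log₁₀(n) is O(log n)

Therefore, the order from fastest to slowest is: C > A > B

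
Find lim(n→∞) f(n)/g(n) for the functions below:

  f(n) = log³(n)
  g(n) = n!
0

Since log³(n) (O(log³ n)) grows slower than n! (O(n!)),
the ratio f(n)/g(n) → 0 as n → ∞.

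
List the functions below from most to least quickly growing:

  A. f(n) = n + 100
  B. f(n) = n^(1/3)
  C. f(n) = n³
C > A > B

Comparing growth rates:
C = n³ is O(n³)
A = n + 100 is O(n)
B = n^(1/3) is O(n^(1/3))

Therefore, the order from fastest to slowest is: C > A > B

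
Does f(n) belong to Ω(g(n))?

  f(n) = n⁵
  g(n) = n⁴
True

f(n) = n⁵ is O(n⁵), and g(n) = n⁴ is O(n⁴).
Since O(n⁵) grows at least as fast as O(n⁴), f(n) = Ω(g(n)) is true.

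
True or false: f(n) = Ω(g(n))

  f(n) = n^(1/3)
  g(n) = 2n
False

f(n) = n^(1/3) is O(n^(1/3)), and g(n) = 2n is O(n).
Since O(n^(1/3)) grows slower than O(n), f(n) = Ω(g(n)) is false.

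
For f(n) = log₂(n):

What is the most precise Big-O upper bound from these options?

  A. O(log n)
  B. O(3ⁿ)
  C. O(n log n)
A

f(n) = log₂(n) is O(log n).
All listed options are valid Big-O bounds (upper bounds),
but O(log n) is the tightest (smallest valid bound).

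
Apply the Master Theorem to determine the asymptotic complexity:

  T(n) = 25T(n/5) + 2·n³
Θ(n³)

Master Theorem: a = 25, b = 5, f(n) = 2·n³.
Compute the critical exponent d = log₅(25) = 2.
Compare f(n) = Θ(n³) against n^d:
  k = 3 > d = 2, so f(n) = Ω(n^(d+ε)) — Case 3.
  Regularity: a·(n/b)^3/n^3 = a/b^3 = 25/125 < 1 ✓.
  The top-level work dominates: T(n) = Θ(f(n)) = Θ(n³).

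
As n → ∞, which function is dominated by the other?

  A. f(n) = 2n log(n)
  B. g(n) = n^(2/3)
B

f(n) = 2n log(n) is O(n log n), while g(n) = n^(2/3) is O(n^(2/3)).
Since O(n^(2/3)) grows slower than O(n log n), g(n) is dominated.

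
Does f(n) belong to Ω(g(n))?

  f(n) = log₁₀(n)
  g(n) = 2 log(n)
True

f(n) = log₁₀(n) and g(n) = 2 log(n) are both O(log n).
Big-Ω permits equal growth rates (f ≥ c·g for some c > 0), so f(n) = Ω(g(n)) is true.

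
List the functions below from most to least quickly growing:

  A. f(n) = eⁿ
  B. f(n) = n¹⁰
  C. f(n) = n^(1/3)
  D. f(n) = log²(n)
A > B > C > D

Comparing growth rates:
A = eⁿ is O(eⁿ)
B = n¹⁰ is O(n¹⁰)
C = n^(1/3) is O(n^(1/3))
D = log²(n) is O(log² n)

Therefore, the order from fastest to slowest is: A > B > C > D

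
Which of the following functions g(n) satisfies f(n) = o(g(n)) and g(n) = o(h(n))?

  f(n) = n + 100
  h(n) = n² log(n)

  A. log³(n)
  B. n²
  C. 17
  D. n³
B

We need g(n) with n + 100 = o(g(n)) and g(n) = o(n² log(n)), i.e. O(n) ≺ g ≺ O(n² log n).
Check each option:
  A. log³(n) — O(log³ n) does not grow strictly faster than f(n)
  B. n² — O(n²) is strictly between O(n) and O(n² log n) ✓
  C. 17 — O(1) does not grow strictly faster than f(n)
  D. n³ — O(n³) does not grow strictly slower than h(n)

Only option B (n²) lies strictly between.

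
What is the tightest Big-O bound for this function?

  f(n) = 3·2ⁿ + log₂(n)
O(2ⁿ)

The dominant term in 3·2ⁿ + log₂(n) is 3·2ⁿ, which is Θ(2ⁿ).
Lower-order terms (log₂(n)) are asymptotically negligible.
Constants are absorbed, so the tightest bound is O(2ⁿ).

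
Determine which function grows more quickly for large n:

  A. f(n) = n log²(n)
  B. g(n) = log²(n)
A

f(n) = n log²(n) is O(n log² n), while g(n) = log²(n) is O(log² n).
Since O(n log² n) grows faster than O(log² n), f(n) dominates.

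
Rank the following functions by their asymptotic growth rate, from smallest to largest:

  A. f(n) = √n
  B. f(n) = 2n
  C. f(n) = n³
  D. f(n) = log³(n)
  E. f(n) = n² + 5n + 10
D < A < B < E < C

Comparing growth rates:
D = log³(n) is O(log³ n)
A = √n is O(√n)
B = 2n is O(n)
E = n² + 5n + 10 is O(n²)
C = n³ is O(n³)

Therefore, the order from slowest to fastest is: D < A < B < E < C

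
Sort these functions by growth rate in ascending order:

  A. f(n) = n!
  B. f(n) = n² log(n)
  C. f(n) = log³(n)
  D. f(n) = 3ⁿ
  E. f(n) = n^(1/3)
C < E < B < D < A

Comparing growth rates:
C = log³(n) is O(log³ n)
E = n^(1/3) is O(n^(1/3))
B = n² log(n) is O(n² log n)
D = 3ⁿ is O(3ⁿ)
A = n! is O(n!)

Therefore, the order from slowest to fastest is: C < E < B < D < A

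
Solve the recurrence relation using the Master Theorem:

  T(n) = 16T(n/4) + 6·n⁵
Θ(n⁵)

Master Theorem: a = 16, b = 4, f(n) = 6·n⁵.
Compute the critical exponent d = log₄(16) = 2.
Compare f(n) = Θ(n⁵) against n^d:
  k = 5 > d = 2, so f(n) = Ω(n^(d+ε)) — Case 3.
  Regularity: a·(n/b)^5/n^5 = a/b^5 = 16/1024 < 1 ✓.
  The top-level work dominates: T(n) = Θ(f(n)) = Θ(n⁵).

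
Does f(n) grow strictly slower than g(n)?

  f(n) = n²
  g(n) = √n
False

f(n) = n² is O(n²), and g(n) = √n is O(√n).
Since O(n²) grows faster than or equal to O(√n), f(n) = o(g(n)) is false.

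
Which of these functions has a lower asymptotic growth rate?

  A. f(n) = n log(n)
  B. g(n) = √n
B

f(n) = n log(n) is O(n log n), while g(n) = √n is O(√n).
Since O(√n) grows slower than O(n log n), g(n) is dominated.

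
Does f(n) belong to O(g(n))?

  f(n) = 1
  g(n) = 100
True

f(n) = 1 and g(n) = 100 are both O(1).
Big-O permits equal growth rates (f ≤ c·g for some c), so f(n) = O(g(n)) is true.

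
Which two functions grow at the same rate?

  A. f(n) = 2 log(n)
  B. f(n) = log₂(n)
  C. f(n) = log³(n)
A and B

Examining each function:
  A. 2 log(n) is O(log n)
  B. log₂(n) is O(log n)
  C. log³(n) is O(log³ n)

Functions A and B both have the same complexity class.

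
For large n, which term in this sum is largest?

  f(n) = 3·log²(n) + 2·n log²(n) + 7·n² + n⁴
n⁴

Looking at each term:
  - 3·log²(n) is O(log² n)
  - 2·n log²(n) is O(n log² n)
  - 7·n² is O(n²)
  - n⁴ is O(n⁴)

The term n⁴ (O(n⁴)) grows fastest and dominates all others.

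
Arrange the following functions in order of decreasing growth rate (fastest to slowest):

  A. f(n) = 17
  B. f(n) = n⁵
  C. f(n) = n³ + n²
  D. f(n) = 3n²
B > C > D > A

Comparing growth rates:
B = n⁵ is O(n⁵)
C = n³ + n² is O(n³)
D = 3n² is O(n²)
A = 17 is O(1)

Therefore, the order from fastest to slowest is: B > C > D > A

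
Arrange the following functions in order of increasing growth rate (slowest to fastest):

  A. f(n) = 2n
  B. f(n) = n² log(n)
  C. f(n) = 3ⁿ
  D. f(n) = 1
D < A < B < C

Comparing growth rates:
D = 1 is O(1)
A = 2n is O(n)
B = n² log(n) is O(n² log n)
C = 3ⁿ is O(3ⁿ)

Therefore, the order from slowest to fastest is: D < A < B < C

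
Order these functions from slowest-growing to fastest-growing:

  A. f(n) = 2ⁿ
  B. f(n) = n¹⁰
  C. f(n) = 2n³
C < B < A

Comparing growth rates:
C = 2n³ is O(n³)
B = n¹⁰ is O(n¹⁰)
A = 2ⁿ is O(2ⁿ)

Therefore, the order from slowest to fastest is: C < B < A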